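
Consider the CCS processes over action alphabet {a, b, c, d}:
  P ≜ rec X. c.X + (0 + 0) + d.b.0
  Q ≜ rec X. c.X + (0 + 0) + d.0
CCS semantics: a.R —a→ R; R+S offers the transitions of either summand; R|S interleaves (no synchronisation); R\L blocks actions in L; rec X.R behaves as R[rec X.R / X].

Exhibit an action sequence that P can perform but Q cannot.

db

LTS(P): 3 reachable states
  p0 = rec X. c.X + (0 + 0) + d.b.0 has moves --c--▸ p0, --d--▸ p1
  p1 = b.0 has moves --b--▸ p2
  p2 = 0 has moves deadlocked
LTS(Q): 2 reachable states
  q0 = rec X. c.X + (0 + 0) + d.0 has moves --c--▸ q0, --d--▸ q1
  q1 = 0 has moves deadlocked
Trace ⟨db⟩ through P, begin at {p0}:
  step 1 (d): {p1}
  step 2 (b): {p2}
  ✓ P
Trace ⟨db⟩ through Q, begin at {q0}:
  step 1 (d): {q1}
  step 2 (b): ∅  — Q cannot continue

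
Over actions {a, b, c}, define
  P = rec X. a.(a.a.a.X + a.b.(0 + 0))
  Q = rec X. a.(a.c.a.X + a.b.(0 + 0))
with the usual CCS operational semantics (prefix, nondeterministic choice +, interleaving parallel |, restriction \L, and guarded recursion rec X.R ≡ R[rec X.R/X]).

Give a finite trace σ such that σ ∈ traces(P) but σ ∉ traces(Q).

aaa

LTS(P): 6 reachable states
  s0 = rec X. a.(a.a.a.X + a.b.(0 + 0)) | --a--▸ s1
  s1 = a.a.a.(rec X. a.(a.a.a.X + a.b.(0 + 0))) + a.b.(0 + 0) | --a--▸ s2, --a--▸ s3
  s2 = a.a.(rec X. a.(a.a.a.X + a.b.(0 + 0))) | --a--▸ s4
  s3 = b.(0 + 0) | --b--▸ s5
  s4 = a.(rec X. a.(a.a.a.X + a.b.(0 + 0))) | --a--▸ s0
  s5 = 0 + 0 | deadlocked
LTS(Q): 6 reachable states
  t0 = rec X. a.(a.c.a.X + a.b.(0 + 0)) | --a--▸ t1
  t1 = a.c.a.(rec X. a.(a.c.a.X + a.b.(0 + 0))) + a.b.(0 + 0) | --a--▸ t2, --a--▸ t3
  t2 = b.(0 + 0) | --b--▸ t4
  t3 = c.a.(rec X. a.(a.c.a.X + a.b.(0 + 0))) | --c--▸ t5
  t4 = 0 + 0 | deadlocked
  t5 = a.(rec X. a.(a.c.a.X + a.b.(0 + 0))) | --a--▸ t0
Executing aaa from P (initial set {s0}):
  [1] a ⇒ {s1}
  [2] a ⇒ {s2, s3}
  [3] a ⇒ {s4}
  — P admits the full trace.
Executing aaa from Q (initial set {t0}):
  [1] a ⇒ {t1}
  [2] a ⇒ {t2, t3}
  [3] a ⇒ ∅ (Q stuck)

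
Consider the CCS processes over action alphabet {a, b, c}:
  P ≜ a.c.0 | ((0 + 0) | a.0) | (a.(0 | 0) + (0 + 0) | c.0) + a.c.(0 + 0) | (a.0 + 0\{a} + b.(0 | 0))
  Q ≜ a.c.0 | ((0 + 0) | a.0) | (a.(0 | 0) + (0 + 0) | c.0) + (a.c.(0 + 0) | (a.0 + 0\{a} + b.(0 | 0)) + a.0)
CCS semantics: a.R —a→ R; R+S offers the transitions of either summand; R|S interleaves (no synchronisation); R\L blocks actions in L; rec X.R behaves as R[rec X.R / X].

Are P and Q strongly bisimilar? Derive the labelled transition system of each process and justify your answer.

NO

Reachable graph of P (26 states):
  s0 = a.c.0 | ((0 + 0) | a.0) | (a.(0 | 0) + (0 + 0) | c.0) + a.c.(0 + 0) | (a.0 + 0\{a} + b.(0 | 0)) | -a-> s1, -a-> s2, -a-> s3, -a-> s4, -a-> s5, -b-> s6, -c-> s7
  s1 = a.c.(0 + 0) | 0 | -a-> s8
  s2 = a.c.0 | ((0 + 0) | 0) | (a.(0 | 0) + (0 + 0) | c.0) | -a-> s10, -a-> s9, -c-> s11
  s3 = a.c.0 | ((0 + 0) | a.0) | (0 | 0) | -a-> s12, -a-> s9
  s4 = c.(0 + 0) | (a.0 + 0\{a} + b.(0 | 0)) | -a-> s8, -b-> s13, -c-> s14
  s5 = c.0 | ((0 + 0) | a.0) | (a.(0 | 0) + (0 + 0) | c.0) | -a-> s10, -a-> s12, -c-> s15, -c-> s16
  s6 = a.c.(0 + 0) | (0 | 0) | -a-> s13
  s7 = a.c.0 | ((0 + 0) | a.0) | ((0 + 0) | 0) | -a-> s11, -a-> s16
  s8 = c.(0 + 0) | 0 | -c-> s17
  s9 = a.c.0 | ((0 + 0) | 0) | (0 | 0) | -a-> s18
  s10 = c.0 | ((0 + 0) | 0) | (a.(0 | 0) + (0 + 0) | c.0) | -a-> s18, -c-> s19, -c-> s20
  s11 = a.c.0 | ((0 + 0) | 0) | ((0 + 0) | 0) | -a-> s20
  s12 = c.0 | ((0 + 0) | a.0) | (0 | 0) | -a-> s18, -c-> s21
  s13 = c.(0 + 0) | (0 | 0) | -c-> s22
  s14 = (0 + 0) | (a.0 + 0\{a} + b.(0 | 0)) | -a-> s17, -b-> s22
  s15 = 0 | ((0 + 0) | a.0) | (a.(0 | 0) + (0 + 0) | c.0) | -a-> s19, -a-> s21, -c-> s23
  s16 = c.0 | ((0 + 0) | a.0) | ((0 + 0) | 0) | -a-> s20, -c-> s23
  s17 = (0 + 0) | 0 | ∅
  s18 = c.0 | ((0 + 0) | 0) | (0 | 0) | -c-> s24
  s19 = 0 | ((0 + 0) | 0) | (a.(0 | 0) + (0 + 0) | c.0) | -a-> s24, -c-> s25
  s20 = c.0 | ((0 + 0) | 0) | ((0 + 0) | 0) | -c-> s25
  s21 = 0 | ((0 + 0) | a.0) | (0 | 0) | -a-> s24
  s22 = (0 + 0) | (0 | 0) | ∅
  s23 = 0 | ((0 + 0) | a.0) | ((0 + 0) | 0) | -a-> s25
  s24 = 0 | ((0 + 0) | 0) | (0 | 0) | ∅
  s25 = 0 | ((0 + 0) | 0) | ((0 + 0) | 0) | ∅
Reachable graph of Q (27 states):
  t0 = a.c.0 | ((0 + 0) | a.0) | (a.(0 | 0) + (0 + 0) | c.0) + (a.c.(0 + 0) | (a.0 + 0\{a} + b.(0 | 0)) + a.0) | -a-> t1, -a-> t2, -a-> t3, -a-> t4, -a-> t5, -a-> t6, -b-> t7, -c-> t8
  t1 = 0 | ∅
  t2 = a.c.(0 + 0) | 0 | -a-> t9
  t3 = a.c.0 | ((0 + 0) | 0) | (a.(0 | 0) + (0 + 0) | c.0) | -a-> t10, -a-> t11, -c-> t12
  t4 = a.c.0 | ((0 + 0) | a.0) | (0 | 0) | -a-> t10, -a-> t13
  t5 = c.(0 + 0) | (a.0 + 0\{a} + b.(0 | 0)) | -a-> t9, -b-> t14, -c-> t15
  t6 = c.0 | ((0 + 0) | a.0) | (a.(0 | 0) + (0 + 0) | c.0) | -a-> t11, -a-> t13, -c-> t16, -c-> t17
  t7 = a.c.(0 + 0) | (0 | 0) | -a-> t14
  t8 = a.c.0 | ((0 + 0) | a.0) | ((0 + 0) | 0) | -a-> t12, -a-> t17
  t9 = c.(0 + 0) | 0 | -c-> t18
  t10 = a.c.0 | ((0 + 0) | 0) | (0 | 0) | -a-> t19
  t11 = c.0 | ((0 + 0) | 0) | (a.(0 | 0) + (0 + 0) | c.0) | -a-> t19, -c-> t20, -c-> t21
  t12 = a.c.0 | ((0 + 0) | 0) | ((0 + 0) | 0) | -a-> t21
  t13 = c.0 | ((0 + 0) | a.0) | (0 | 0) | -a-> t19, -c-> t22
  t14 = c.(0 + 0) | (0 | 0) | -c-> t23
  t15 = (0 + 0) | (a.0 + 0\{a} + b.(0 | 0)) | -a-> t18, -b-> t23
  t16 = 0 | ((0 + 0) | a.0) | (a.(0 | 0) + (0 + 0) | c.0) | -a-> t20, -a-> t22, -c-> t24
  t17 = c.0 | ((0 + 0) | a.0) | ((0 + 0) | 0) | -a-> t21, -c-> t24
  t18 = (0 + 0) | 0 | ∅
  t19 = c.0 | ((0 + 0) | 0) | (0 | 0) | -c-> t25
  t20 = 0 | ((0 + 0) | 0) | (a.(0 | 0) + (0 + 0) | c.0) | -a-> t25, -c-> t26
  t21 = c.0 | ((0 + 0) | 0) | ((0 + 0) | 0) | -c-> t26
  t22 = 0 | ((0 + 0) | a.0) | (0 | 0) | -a-> t25
  t23 = (0 + 0) | (0 | 0) | ∅
  t24 = 0 | ((0 + 0) | a.0) | ((0 + 0) | 0) | -a-> t26
  t25 = 0 | ((0 + 0) | 0) | (0 | 0) | ∅
  t26 = 0 | ((0 + 0) | 0) | ((0 + 0) | 0) | ∅
Coarsest stable partition (strong bisimilarity classes):
  B0 = {s0}
  B1 = {s1, s11, s6, s9, t10, t12, t2, t7}
  B2 = {s13, s18, s20, s8, t14, t19, t21, t9}
  B3 = {s17, s22, s24, s25, t1, t18, t23, t25, t26}
  B4 = {s5, t6}
  B5 = {s12, s16, t13, t17}
  B6 = {s21, s23, t22, t24}
  B7 = {s10, t11}
  B8 = {s19, t20}
  B9 = {s15, t16}
  B10 = {s3, s7, t4, t8}
  B11 = {s4, t5}
  B12 = {s14, t15}
  B13 = {s2, t3}
  B14 = {t0}
s0 ∈ B0, t0 ∈ B14 → different blocks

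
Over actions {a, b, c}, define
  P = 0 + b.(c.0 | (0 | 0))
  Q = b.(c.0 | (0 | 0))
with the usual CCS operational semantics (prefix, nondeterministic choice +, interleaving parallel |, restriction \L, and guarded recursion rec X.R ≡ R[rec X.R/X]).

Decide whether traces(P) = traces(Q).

YES

LTS(P): 3 reachable states
  m0 = 0 + b.(c.0 | (0 | 0)) :: --b--▸ m1
  m1 = c.0 | (0 | 0) :: --c--▸ m2
  m2 = 0 | (0 | 0) :: (no moves)
LTS(Q): 3 reachable states
  n0 = b.(c.0 | (0 | 0)) :: --b--▸ n1
  n1 = c.0 | (0 | 0) :: --c--▸ n2
  n2 = 0 | (0 | 0) :: (no moves)
Bisimilarity quotient blocks:
  B0 = {m0, n0}
  B1 = {m1, n1}
  B2 = {m2, n2}
m0 ∈ B0, n0 ∈ B0 → same block
Bisimilar ⇒ trace-equivalent.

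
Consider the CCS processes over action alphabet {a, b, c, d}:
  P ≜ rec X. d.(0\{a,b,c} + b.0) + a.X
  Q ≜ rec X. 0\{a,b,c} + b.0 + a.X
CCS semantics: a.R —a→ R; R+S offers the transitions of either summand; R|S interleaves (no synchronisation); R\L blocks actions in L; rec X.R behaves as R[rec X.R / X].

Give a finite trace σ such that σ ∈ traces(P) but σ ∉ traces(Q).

P's transition system — 3 states:
  p0 = rec X. d.(0\{a,b,c} + b.0) + a.X → —a→ p0, —d→ p1
  p1 = 0\{a,b,c} + b.0 → —b→ p2
  p2 = 0 → stopped
Q's transition system — 2 states:
  q0 = rec X. 0\{a,b,c} + b.0 + a.X → —a→ q0, —b→ q1
  q1 = 0 → stopped
Run σ = ⟨d⟩ on P: start {p0}
  [1] d ⇒ {p1}
  ✓ P
Run σ = ⟨d⟩ on Q: start {q0}
  [1] d ⇒ ∅ (Q stuck)

d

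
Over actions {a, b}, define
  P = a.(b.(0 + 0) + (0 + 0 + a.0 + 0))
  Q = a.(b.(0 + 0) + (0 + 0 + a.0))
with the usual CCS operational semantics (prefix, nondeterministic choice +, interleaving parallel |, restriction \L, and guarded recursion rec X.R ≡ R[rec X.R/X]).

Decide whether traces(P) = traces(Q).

Reachable graph of P (4 states):
  s0 = a.(b.(0 + 0) + (0 + 0 + a.0 + 0)) ⊢ --a--▸ s1
  s1 = b.(0 + 0) + (0 + 0 + a.0 + 0) ⊢ --a--▸ s2, --b--▸ s3
  s2 = 0 ⊢ stopped
  s3 = 0 + 0 ⊢ stopped
Reachable graph of Q (4 states):
  t0 = a.(b.(0 + 0) + (0 + 0 + a.0)) ⊢ --a--▸ t1
  t1 = b.(0 + 0) + (0 + 0 + a.0) ⊢ --a--▸ t2, --b--▸ t3
  t2 = 0 ⊢ stopped
  t3 = 0 + 0 ⊢ stopped
Partition-refinement fixed point:
  B0 = {s0, t0}
  B1 = {s1, t1}
  B2 = {s2, s3, t2, t3}
s0 ∈ B0, t0 ∈ B0 → same block
Bisimilar ⇒ trace-equivalent.

YES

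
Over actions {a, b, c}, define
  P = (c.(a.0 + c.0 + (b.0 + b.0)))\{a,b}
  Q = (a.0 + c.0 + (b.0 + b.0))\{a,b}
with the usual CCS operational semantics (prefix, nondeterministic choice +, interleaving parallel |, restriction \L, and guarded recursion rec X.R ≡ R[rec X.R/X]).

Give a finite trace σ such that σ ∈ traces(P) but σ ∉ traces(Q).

cc

LTS(P): 3 reachable states
  u0 = (c.(a.0 + c.0 + (b.0 + b.0)))\{a,b} | -c-> u1
  u1 = (a.0 + c.0 + (b.0 + b.0))\{a,b} | -c-> u2
  u2 = 0\{a,b} | (no moves)
LTS(Q): 2 reachable states
  v0 = (a.0 + c.0 + (b.0 + b.0))\{a,b} | -c-> v1
  v1 = 0\{a,b} | (no moves)
Executing cc from P (initial set {u0}):
  [1] c ⇒ {u1}
  [2] c ⇒ {u2}
  P completes σ.
Executing cc from Q (initial set {v0}):
  [1] c ⇒ {v1}
  [2] c ⇒ ∅  — Q cannot continue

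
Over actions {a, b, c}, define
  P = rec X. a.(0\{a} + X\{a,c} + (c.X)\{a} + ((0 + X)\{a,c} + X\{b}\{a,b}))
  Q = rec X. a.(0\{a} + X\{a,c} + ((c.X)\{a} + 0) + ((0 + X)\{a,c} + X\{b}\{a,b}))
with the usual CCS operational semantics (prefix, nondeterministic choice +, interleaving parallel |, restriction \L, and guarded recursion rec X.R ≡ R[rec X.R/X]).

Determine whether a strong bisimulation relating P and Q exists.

bisimilar

P's transition system — 3 states:
  m0 = rec X. a.(0\{a} + X\{a,c} + (c.X)\{a} + ((0 + X)\{a,c} + X\{b}\{a,b})) | --a--▸ m1
  m1 = 0\{a} + (rec X. a.(0\{a} + X\{a,c} + (c.X)\{a} + ((0 + X)\{a,c} + X\{b}\{a,b})))\{a,c} + (c.(rec X. a.(0\{a} + X\{a,c} + (c.X)\{a} + ((0 + X)\{a,c} + X\{b}\{a,b}))))\{a} + ((0 + (rec X. a.(0\{a} + X\{a,c} + (c.X)\{a} + ((0 + X)\{a,c} + X\{b}\{a,b}))))\{a,c} + (rec X. a.(0\{a} + X\{a,c} + (c.X)\{a} + ((0 + X)\{a,c} + X\{b}\{a,b})))\{b}\{a,b}) | --c--▸ m2
  m2 = (rec X. a.(0\{a} + X\{a,c} + (c.X)\{a} + ((0 + X)\{a,c} + X\{b}\{a,b})))\{a} | deadlocked
Q's transition system — 3 states:
  n0 = rec X. a.(0\{a} + X\{a,c} + ((c.X)\{a} + 0) + ((0 + X)\{a,c} + X\{b}\{a,b})) | --a--▸ n1
  n1 = 0\{a} + (rec X. a.(0\{a} + X\{a,c} + ((c.X)\{a} + 0) + ((0 + X)\{a,c} + X\{b}\{a,b})))\{a,c} + ((c.(rec X. a.(0\{a} + X\{a,c} + ((c.X)\{a} + 0) + ((0 + X)\{a,c} + X\{b}\{a,b}))))\{a} + 0) + ((0 + (rec X. a.(0\{a} + X\{a,c} + ((c.X)\{a} + 0) + ((0 + X)\{a,c} + X\{b}\{a,b}))))\{a,c} + (rec X. a.(0\{a} + X\{a,c} + ((c.X)\{a} + 0) + ((0 + X)\{a,c} + X\{b}\{a,b})))\{b}\{a,b}) | --c--▸ n2
  n2 = (rec X. a.(0\{a} + X\{a,c} + ((c.X)\{a} + 0) + ((0 + X)\{a,c} + X\{b}\{a,b})))\{a} | deadlocked
Bisimilarity quotient blocks:
  B0 = {m0, n0}
  B1 = {m1, n1}
  B2 = {m2, n2}
m0 ∈ B0, n0 ∈ B0 → same block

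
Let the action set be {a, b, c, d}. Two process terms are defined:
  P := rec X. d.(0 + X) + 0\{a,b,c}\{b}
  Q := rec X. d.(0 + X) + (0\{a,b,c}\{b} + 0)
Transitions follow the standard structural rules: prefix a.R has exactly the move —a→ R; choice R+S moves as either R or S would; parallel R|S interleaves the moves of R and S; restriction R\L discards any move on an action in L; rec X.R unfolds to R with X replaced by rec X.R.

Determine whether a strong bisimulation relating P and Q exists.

YES

Reachable graph of P (2 states):
  p0 = rec X. d.(0 + X) + 0\{a,b,c}\{b} ⊢ -d-> p1
  p1 = 0 + (rec X. d.(0 + X) + 0\{a,b,c}\{b}) ⊢ -d-> p1
Reachable graph of Q (2 states):
  q0 = rec X. d.(0 + X) + (0\{a,b,c}\{b} + 0) ⊢ -d-> q1
  q1 = 0 + (rec X. d.(0 + X) + (0\{a,b,c}\{b} + 0)) ⊢ -d-> q1
Bisimilarity quotient blocks:
  B0 = {p0, p1, q0, q1}
p0 ∈ B0, q0 ∈ B0 → same block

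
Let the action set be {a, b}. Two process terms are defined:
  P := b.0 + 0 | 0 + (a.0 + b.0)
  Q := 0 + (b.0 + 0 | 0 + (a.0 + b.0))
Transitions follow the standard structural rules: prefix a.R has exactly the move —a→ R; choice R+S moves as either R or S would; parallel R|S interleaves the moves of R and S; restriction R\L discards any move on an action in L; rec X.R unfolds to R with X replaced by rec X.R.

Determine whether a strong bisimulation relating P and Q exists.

YES

LTS(P): 2 reachable states
  p0 = b.0 + 0 | 0 + (a.0 + b.0) :: —a→ p1, —b→ p1
  p1 = 0 :: (no moves)
LTS(Q): 2 reachable states
  q0 = 0 + (b.0 + 0 | 0 + (a.0 + b.0)) :: —a→ q1, —b→ q1
  q1 = 0 :: (no moves)
Bisimilarity quotient blocks:
  B0 = {p0, q0}
  B1 = {p1, q1}
p0 ∈ B0, q0 ∈ B0 → same block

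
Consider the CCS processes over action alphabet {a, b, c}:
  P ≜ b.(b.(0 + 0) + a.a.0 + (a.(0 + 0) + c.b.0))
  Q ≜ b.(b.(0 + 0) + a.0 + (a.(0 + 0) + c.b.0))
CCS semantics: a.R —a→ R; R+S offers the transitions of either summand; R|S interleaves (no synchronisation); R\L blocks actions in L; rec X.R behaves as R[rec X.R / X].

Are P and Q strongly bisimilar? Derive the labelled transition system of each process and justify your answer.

LTS(P): 6 reachable states
  m0 = b.(b.(0 + 0) + a.a.0 + (a.(0 + 0) + c.b.0)) :: -b-> m1
  m1 = b.(0 + 0) + a.a.0 + (a.(0 + 0) + c.b.0) :: -a-> m2, -a-> m3, -b-> m2, -c-> m4
  m2 = 0 + 0 :: (no moves)
  m3 = a.0 :: -a-> m5
  m4 = b.0 :: -b-> m5
  m5 = 0 :: (no moves)
LTS(Q): 5 reachable states
  n0 = b.(b.(0 + 0) + a.0 + (a.(0 + 0) + c.b.0)) :: -b-> n1
  n1 = b.(0 + 0) + a.0 + (a.(0 + 0) + c.b.0) :: -a-> n2, -a-> n3, -b-> n3, -c-> n4
  n2 = 0 :: (no moves)
  n3 = 0 + 0 :: (no moves)
  n4 = b.0 :: -b-> n2
Partition-refinement fixed point:
  B0 = {m0}
  B1 = {m1}
  B2 = {m2, m5, n2, n3}
  B3 = {m4, n4}
  B4 = {m3}
  B5 = {n0}
  B6 = {n1}
m0 ∈ B0, n0 ∈ B5 → different blocks

not bisimilar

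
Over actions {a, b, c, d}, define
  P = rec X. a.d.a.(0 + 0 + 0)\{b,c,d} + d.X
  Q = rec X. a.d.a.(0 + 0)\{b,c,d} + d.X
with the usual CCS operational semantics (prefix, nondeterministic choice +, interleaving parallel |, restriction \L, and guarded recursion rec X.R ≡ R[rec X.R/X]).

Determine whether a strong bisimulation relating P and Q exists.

LTS(P): 4 reachable states
  p0 = rec X. a.d.a.(0 + 0 + 0)\{b,c,d} + d.X | --a--▸ p1, --d--▸ p0
  p1 = d.a.(0 + 0 + 0)\{b,c,d} | --d--▸ p2
  p2 = a.(0 + 0 + 0)\{b,c,d} | --a--▸ p3
  p3 = (0 + 0 + 0)\{b,c,d} | ∅
LTS(Q): 4 reachable states
  q0 = rec X. a.d.a.(0 + 0)\{b,c,d} + d.X | --a--▸ q1, --d--▸ q0
  q1 = d.a.(0 + 0)\{b,c,d} | --d--▸ q2
  q2 = a.(0 + 0)\{b,c,d} | --a--▸ q3
  q3 = (0 + 0)\{b,c,d} | ∅
Partition-refinement fixed point:
  B0 = {p0, q0}
  B1 = {p1, q1}
  B2 = {p2, q2}
  B3 = {p3, q3}
p0 ∈ B0, q0 ∈ B0 → same block

P ~ Q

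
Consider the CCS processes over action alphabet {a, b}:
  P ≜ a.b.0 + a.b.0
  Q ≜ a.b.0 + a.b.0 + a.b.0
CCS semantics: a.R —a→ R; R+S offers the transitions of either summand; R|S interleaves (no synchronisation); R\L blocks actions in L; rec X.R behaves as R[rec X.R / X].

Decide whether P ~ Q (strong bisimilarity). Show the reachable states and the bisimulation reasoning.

LTS(P): 3 reachable states
  u0 = a.b.0 + a.b.0 → —a→ u1
  u1 = b.0 → —b→ u2
  u2 = 0 → (no moves)
LTS(Q): 3 reachable states
  v0 = a.b.0 + a.b.0 + a.b.0 → —a→ v1
  v1 = b.0 → —b→ v2
  v2 = 0 → (no moves)
Partition-refinement fixed point:
  B0 = {u0, v0}
  B1 = {u1, v1}
  B2 = {u2, v2}
u0 ∈ B0, v0 ∈ B0 → same block

P ~ Q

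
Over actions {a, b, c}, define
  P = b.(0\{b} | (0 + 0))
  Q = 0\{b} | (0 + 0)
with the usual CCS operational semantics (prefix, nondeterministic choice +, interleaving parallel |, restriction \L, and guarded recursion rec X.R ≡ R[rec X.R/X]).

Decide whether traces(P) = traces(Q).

NO — witness ⟨b⟩

Reachable graph of P (2 states):
  m0 = b.(0\{b} | (0 + 0)) | —b→ m1
  m1 = 0\{b} | (0 + 0) | ·
Reachable graph of Q (1 states):
  n0 = 0\{b} | (0 + 0) | ·
Run σ = ⟨b⟩ on P: start {m0}
  step 1 (b): {m1}
  — P admits the full trace.
Run σ = ⟨b⟩ on Q: start {n0}
  step 1 (b): ∅ (Q stuck)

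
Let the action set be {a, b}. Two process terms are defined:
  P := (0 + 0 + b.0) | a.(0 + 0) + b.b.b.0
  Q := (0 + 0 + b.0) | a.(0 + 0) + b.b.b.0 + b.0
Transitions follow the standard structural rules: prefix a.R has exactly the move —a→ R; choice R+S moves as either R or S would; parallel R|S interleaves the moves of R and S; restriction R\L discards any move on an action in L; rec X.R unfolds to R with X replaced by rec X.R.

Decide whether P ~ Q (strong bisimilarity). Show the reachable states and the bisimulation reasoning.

LTS(P): 7 reachable states
  s0 = (0 + 0 + b.0) | a.(0 + 0) + b.b.b.0 | =a=> s1, =b=> s2, =b=> s3
  s1 = (0 + 0 + b.0) | (0 + 0) | =b=> s4
  s2 = 0 | a.(0 + 0) | =a=> s4
  s3 = b.b.0 | =b=> s5
  s4 = 0 | (0 + 0) | stopped
  s5 = b.0 | =b=> s6
  s6 = 0 | stopped
LTS(Q): 7 reachable states
  t0 = (0 + 0 + b.0) | a.(0 + 0) + b.b.b.0 + b.0 | =a=> t1, =b=> t2, =b=> t3, =b=> t4
  t1 = (0 + 0 + b.0) | (0 + 0) | =b=> t5
  t2 = 0 | stopped
  t3 = 0 | a.(0 + 0) | =a=> t5
  t4 = b.b.0 | =b=> t6
  t5 = 0 | (0 + 0) | stopped
  t6 = b.0 | =b=> t2
Coarsest stable partition (strong bisimilarity classes):
  B0 = {s0}
  B1 = {s3, t4}
  B2 = {s1, s5, t1, t6}
  B3 = {s4, s6, t2, t5}
  B4 = {s2, t3}
  B5 = {t0}
s0 ∈ B0, t0 ∈ B5 → different blocks

P ≁ Q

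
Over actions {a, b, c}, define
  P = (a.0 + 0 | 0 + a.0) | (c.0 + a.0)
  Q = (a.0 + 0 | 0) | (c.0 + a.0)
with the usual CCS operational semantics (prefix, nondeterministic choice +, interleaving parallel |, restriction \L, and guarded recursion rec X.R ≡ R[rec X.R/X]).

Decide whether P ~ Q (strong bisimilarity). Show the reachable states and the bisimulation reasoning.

LTS(P): 4 reachable states
  p0 = (a.0 + 0 | 0 + a.0) | (c.0 + a.0) :: --a--▸ p1, --a--▸ p2, --c--▸ p1
  p1 = (a.0 + 0 | 0 + a.0) | 0 :: --a--▸ p3
  p2 = 0 | (c.0 + a.0) :: --a--▸ p3, --c--▸ p3
  p3 = 0 | 0 :: stopped
LTS(Q): 4 reachable states
  q0 = (a.0 + 0 | 0) | (c.0 + a.0) :: --a--▸ q1, --a--▸ q2, --c--▸ q1
  q1 = (a.0 + 0 | 0) | 0 :: --a--▸ q3
  q2 = 0 | (c.0 + a.0) :: --a--▸ q3, --c--▸ q3
  q3 = 0 | 0 :: stopped
Coarsest stable partition (strong bisimilarity classes):
  B0 = {p0, q0}
  B1 = {p1, q1}
  B2 = {p3, q3}
  B3 = {p2, q2}
p0 ∈ B0, q0 ∈ B0 → same block

YES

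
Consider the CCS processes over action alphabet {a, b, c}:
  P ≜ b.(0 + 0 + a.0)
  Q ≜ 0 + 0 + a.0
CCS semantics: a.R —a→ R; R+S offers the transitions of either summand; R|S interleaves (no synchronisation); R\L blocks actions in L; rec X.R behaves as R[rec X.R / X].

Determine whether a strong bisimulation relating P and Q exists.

NO

Reachable graph of P (3 states):
  p0 = b.(0 + 0 + a.0) ⊢ ··b··> p1
  p1 = 0 + 0 + a.0 ⊢ ··a··> p2
  p2 = 0 ⊢ (no moves)
Reachable graph of Q (2 states):
  q0 = 0 + 0 + a.0 ⊢ ··a··> q1
  q1 = 0 ⊢ (no moves)
Partition-refinement fixed point:
  B0 = {p0}
  B1 = {p1, q0}
  B2 = {p2, q1}
p0 ∈ B0, q0 ∈ B1 → different blocks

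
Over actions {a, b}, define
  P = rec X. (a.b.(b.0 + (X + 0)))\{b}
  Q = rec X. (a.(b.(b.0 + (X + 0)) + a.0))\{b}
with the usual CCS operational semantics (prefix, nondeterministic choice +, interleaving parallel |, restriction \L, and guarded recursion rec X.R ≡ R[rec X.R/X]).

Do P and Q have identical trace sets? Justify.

LTS(P): 2 reachable states
  m0 = rec X. (a.b.(b.0 + (X + 0)))\{b} :: ··a··> m1
  m1 = (b.(b.0 + ((rec X. (a.b.(b.0 + (X + 0)))\{b}) + 0)))\{b} :: deadlocked
LTS(Q): 3 reachable states
  n0 = rec X. (a.(b.(b.0 + (X + 0)) + a.0))\{b} :: ··a··> n1
  n1 = (b.(b.0 + ((rec X. (a.(b.(b.0 + (X + 0)) + a.0))\{b}) + 0)) + a.0)\{b} :: ··a··> n2
  n2 = 0\{b} :: deadlocked
Run σ = ⟨aa⟩ on Q: start {n0}
  after a @ step 1: {n1}
  after a @ step 2: {n2}
  Q completes σ.
Run σ = ⟨aa⟩ on P: start {m0}
  after a @ step 1: {m1}
  after a @ step 2: ∅ (P stuck)

trace-distinct — witness ⟨aa⟩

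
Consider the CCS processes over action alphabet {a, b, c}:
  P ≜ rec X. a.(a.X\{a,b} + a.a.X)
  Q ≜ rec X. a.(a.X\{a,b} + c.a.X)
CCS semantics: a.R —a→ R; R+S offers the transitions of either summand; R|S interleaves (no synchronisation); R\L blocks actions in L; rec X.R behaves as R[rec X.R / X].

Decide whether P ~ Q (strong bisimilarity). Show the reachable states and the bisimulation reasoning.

P's transition system — 4 states:
  m0 = rec X. a.(a.X\{a,b} + a.a.X) → =a=> m1
  m1 = a.(rec X. a.(a.X\{a,b} + a.a.X))\{a,b} + a.a.(rec X. a.(a.X\{a,b} + a.a.X)) → =a=> m2, =a=> m3
  m2 = (rec X. a.(a.X\{a,b} + a.a.X))\{a,b} → deadlocked
  m3 = a.(rec X. a.(a.X\{a,b} + a.a.X)) → =a=> m0
Q's transition system — 4 states:
  n0 = rec X. a.(a.X\{a,b} + c.a.X) → =a=> n1
  n1 = a.(rec X. a.(a.X\{a,b} + c.a.X))\{a,b} + c.a.(rec X. a.(a.X\{a,b} + c.a.X)) → =a=> n2, =c=> n3
  n2 = (rec X. a.(a.X\{a,b} + c.a.X))\{a,b} → deadlocked
  n3 = a.(rec X. a.(a.X\{a,b} + c.a.X)) → =a=> n0
Partition-refinement fixed point:
  B0 = {m0}
  B1 = {m1}
  B2 = {m3}
  B3 = {m2, n2}
  B4 = {n0}
  B5 = {n1}
  B6 = {n3}
m0 ∈ B0, n0 ∈ B4 → different blocks

P ≁ Q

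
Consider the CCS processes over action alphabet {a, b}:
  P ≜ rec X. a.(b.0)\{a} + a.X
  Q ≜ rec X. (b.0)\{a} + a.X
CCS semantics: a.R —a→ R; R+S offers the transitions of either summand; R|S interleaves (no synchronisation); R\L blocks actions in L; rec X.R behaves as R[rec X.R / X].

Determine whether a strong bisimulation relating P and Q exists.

Reachable graph of P (3 states):
  u0 = rec X. a.(b.0)\{a} + a.X :: -a-> u0, -a-> u1
  u1 = (b.0)\{a} :: -b-> u2
  u2 = 0\{a} :: ·
Reachable graph of Q (2 states):
  v0 = rec X. (b.0)\{a} + a.X :: -a-> v0, -b-> v1
  v1 = 0\{a} :: ·
Bisimilarity quotient blocks:
  B0 = {u0}
  B1 = {u1}
  B2 = {u2, v1}
  B3 = {v0}
u0 ∈ B0, v0 ∈ B3 → different blocks

not bisimilar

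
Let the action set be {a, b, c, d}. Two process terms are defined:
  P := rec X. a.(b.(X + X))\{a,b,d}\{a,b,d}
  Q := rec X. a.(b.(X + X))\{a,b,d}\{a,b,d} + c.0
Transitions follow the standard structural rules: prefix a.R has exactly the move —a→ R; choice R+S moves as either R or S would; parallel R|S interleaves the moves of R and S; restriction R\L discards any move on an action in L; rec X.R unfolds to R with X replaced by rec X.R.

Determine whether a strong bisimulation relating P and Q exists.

P's transition system — 2 states:
  p0 = rec X. a.(b.(X + X))\{a,b,d}\{a,b,d} | ··a··> p1
  p1 = (b.((rec X. a.(b.(X + X))\{a,b,d}\{a,b,d}) + (rec X. a.(b.(X + X))\{a,b,d}\{a,b,d})))\{a,b,d}\{a,b,d} | (no moves)
Q's transition system — 3 states:
  q0 = rec X. a.(b.(X + X))\{a,b,d}\{a,b,d} + c.0 | ··a··> q1, ··c··> q2
  q1 = (b.((rec X. a.(b.(X + X))\{a,b,d}\{a,b,d} + c.0) + (rec X. a.(b.(X + X))\{a,b,d}\{a,b,d} + c.0)))\{a,b,d}\{a,b,d} | (no moves)
  q2 = 0 | (no moves)
Partition-refinement fixed point:
  B0 = {p0}
  B1 = {p1, q1, q2}
  B2 = {q0}
p0 ∈ B0, q0 ∈ B2 → different blocks

P ≁ Q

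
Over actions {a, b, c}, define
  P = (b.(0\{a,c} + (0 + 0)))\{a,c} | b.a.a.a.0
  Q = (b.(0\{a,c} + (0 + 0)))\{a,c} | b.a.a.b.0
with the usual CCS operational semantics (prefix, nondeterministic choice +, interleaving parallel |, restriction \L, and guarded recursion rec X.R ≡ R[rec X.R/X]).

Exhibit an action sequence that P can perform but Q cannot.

baaa

Reachable graph of P (10 states):
  u0 = (b.(0\{a,c} + (0 + 0)))\{a,c} | b.a.a.a.0 :: =b=> u1, =b=> u2
  u1 = (0\{a,c} + (0 + 0))\{a,c} | b.a.a.a.0 :: =b=> u3
  u2 = (b.(0\{a,c} + (0 + 0)))\{a,c} | a.a.a.0 :: =a=> u4, =b=> u3
  u3 = (0\{a,c} + (0 + 0))\{a,c} | a.a.a.0 :: =a=> u5
  u4 = (b.(0\{a,c} + (0 + 0)))\{a,c} | a.a.0 :: =a=> u6, =b=> u5
  u5 = (0\{a,c} + (0 + 0))\{a,c} | a.a.0 :: =a=> u7
  u6 = (b.(0\{a,c} + (0 + 0)))\{a,c} | a.0 :: =a=> u8, =b=> u7
  u7 = (0\{a,c} + (0 + 0))\{a,c} | a.0 :: =a=> u9
  u8 = (b.(0\{a,c} + (0 + 0)))\{a,c} | 0 :: =b=> u9
  u9 = (0\{a,c} + (0 + 0))\{a,c} | 0 :: deadlocked
Reachable graph of Q (10 states):
  v0 = (b.(0\{a,c} + (0 + 0)))\{a,c} | b.a.a.b.0 :: =b=> v1, =b=> v2
  v1 = (0\{a,c} + (0 + 0))\{a,c} | b.a.a.b.0 :: =b=> v3
  v2 = (b.(0\{a,c} + (0 + 0)))\{a,c} | a.a.b.0 :: =a=> v4, =b=> v3
  v3 = (0\{a,c} + (0 + 0))\{a,c} | a.a.b.0 :: =a=> v5
  v4 = (b.(0\{a,c} + (0 + 0)))\{a,c} | a.b.0 :: =a=> v6, =b=> v5
  v5 = (0\{a,c} + (0 + 0))\{a,c} | a.b.0 :: =a=> v7
  v6 = (b.(0\{a,c} + (0 + 0)))\{a,c} | b.0 :: =b=> v7, =b=> v8
  v7 = (0\{a,c} + (0 + 0))\{a,c} | b.0 :: =b=> v9
  v8 = (b.(0\{a,c} + (0 + 0)))\{a,c} | 0 :: =b=> v9
  v9 = (0\{a,c} + (0 + 0))\{a,c} | 0 :: deadlocked
Trace ⟨baaa⟩ through P, begin at {u0}:
  after b @ step 1: {u1, u2}
  after a @ step 2: {u4}
  after a @ step 3: {u6}
  after a @ step 4: {u8}
  — P admits the full trace.
Trace ⟨baaa⟩ through Q, begin at {v0}:
  after b @ step 1: {v1, v2}
  after a @ step 2: {v4}
  after a @ step 3: {v6}
  after a @ step 4: ∅ (Q stuck)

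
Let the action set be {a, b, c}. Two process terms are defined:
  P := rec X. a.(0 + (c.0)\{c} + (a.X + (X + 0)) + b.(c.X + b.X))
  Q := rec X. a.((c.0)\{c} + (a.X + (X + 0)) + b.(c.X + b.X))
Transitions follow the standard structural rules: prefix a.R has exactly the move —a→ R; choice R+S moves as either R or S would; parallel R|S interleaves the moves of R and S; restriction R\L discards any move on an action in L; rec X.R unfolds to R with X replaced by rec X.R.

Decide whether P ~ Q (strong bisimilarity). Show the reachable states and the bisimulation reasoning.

P ~ Q

P's transition system — 3 states:
  s0 = rec X. a.(0 + (c.0)\{c} + (a.X + (X + 0)) + b.(c.X + b.X)) | ··a··> s1
  s1 = 0 + (c.0)\{c} + (a.(rec X. a.(0 + (c.0)\{c} + (a.X + (X + 0)) + b.(c.X + b.X))) + ((rec X. a.(0 + (c.0)\{c} + (a.X + (X + 0)) + b.(c.X + b.X))) + 0)) + b.(c.(rec X. a.(0 + (c.0)\{c} + (a.X + (X + 0)) + b.(c.X + b.X))) + b.(rec X. a.(0 + (c.0)\{c} + (a.X + (X + 0)) + b.(c.X + b.X)))) | ··a··> s0, ··a··> s1, ··b··> s2
  s2 = c.(rec X. a.(0 + (c.0)\{c} + (a.X + (X + 0)) + b.(c.X + b.X))) + b.(rec X. a.(0 + (c.0)\{c} + (a.X + (X + 0)) + b.(c.X + b.X))) | ··b··> s0, ··c··> s0
Q's transition system — 3 states:
  t0 = rec X. a.((c.0)\{c} + (a.X + (X + 0)) + b.(c.X + b.X)) | ··a··> t1
  t1 = (c.0)\{c} + (a.(rec X. a.((c.0)\{c} + (a.X + (X + 0)) + b.(c.X + b.X))) + ((rec X. a.((c.0)\{c} + (a.X + (X + 0)) + b.(c.X + b.X))) + 0)) + b.(c.(rec X. a.((c.0)\{c} + (a.X + (X + 0)) + b.(c.X + b.X))) + b.(rec X. a.((c.0)\{c} + (a.X + (X + 0)) + b.(c.X + b.X)))) | ··a··> t0, ··a··> t1, ··b··> t2
  t2 = c.(rec X. a.((c.0)\{c} + (a.X + (X + 0)) + b.(c.X + b.X))) + b.(rec X. a.((c.0)\{c} + (a.X + (X + 0)) + b.(c.X + b.X))) | ··b··> t0, ··c··> t0
Bisimilarity quotient blocks:
  B0 = {s0, t0}
  B1 = {s1, t1}
  B2 = {s2, t2}
s0 ∈ B0, t0 ∈ B0 → same block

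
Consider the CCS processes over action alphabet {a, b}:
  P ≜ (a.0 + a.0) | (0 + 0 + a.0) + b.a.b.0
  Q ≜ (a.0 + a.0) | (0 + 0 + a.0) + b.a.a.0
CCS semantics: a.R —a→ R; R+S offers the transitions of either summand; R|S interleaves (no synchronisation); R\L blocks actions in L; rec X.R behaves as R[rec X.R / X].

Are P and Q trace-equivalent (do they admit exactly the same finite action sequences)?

Reachable graph of P (7 states):
  m0 = (a.0 + a.0) | (0 + 0 + a.0) + b.a.b.0 has moves =a=> m1, =a=> m2, =b=> m3
  m1 = (a.0 + a.0) | 0 has moves =a=> m4
  m2 = 0 | (0 + 0 + a.0) has moves =a=> m4
  m3 = a.b.0 has moves =a=> m5
  m4 = 0 | 0 has moves (no moves)
  m5 = b.0 has moves =b=> m6
  m6 = 0 has moves (no moves)
Reachable graph of Q (7 states):
  n0 = (a.0 + a.0) | (0 + 0 + a.0) + b.a.a.0 has moves =a=> n1, =a=> n2, =b=> n3
  n1 = (a.0 + a.0) | 0 has moves =a=> n4
  n2 = 0 | (0 + 0 + a.0) has moves =a=> n4
  n3 = a.a.0 has moves =a=> n5
  n4 = 0 | 0 has moves (no moves)
  n5 = a.0 has moves =a=> n6
  n6 = 0 has moves (no moves)
Executing bab from P (initial set {m0}):
  after b @ step 1: {m3}
  after a @ step 2: {m5}
  after b @ step 3: {m6}
  P completes σ.
Executing bab from Q (initial set {n0}):
  after b @ step 1: {n3}
  after a @ step 2: {n5}
  after b @ step 3: ∅ (Q stuck)

traces(P) ≠ traces(Q) — witness ⟨bab⟩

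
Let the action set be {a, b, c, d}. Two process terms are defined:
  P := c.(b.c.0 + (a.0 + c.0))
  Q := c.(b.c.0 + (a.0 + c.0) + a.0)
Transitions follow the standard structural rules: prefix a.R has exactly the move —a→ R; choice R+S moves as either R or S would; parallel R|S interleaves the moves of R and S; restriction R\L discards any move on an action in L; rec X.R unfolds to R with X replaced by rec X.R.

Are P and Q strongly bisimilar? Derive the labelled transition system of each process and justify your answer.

LTS(P): 4 reachable states
  s0 = c.(b.c.0 + (a.0 + c.0)) has moves —c→ s1
  s1 = b.c.0 + (a.0 + c.0) has moves —a→ s2, —b→ s3, —c→ s2
  s2 = 0 has moves ·
  s3 = c.0 has moves —c→ s2
LTS(Q): 4 reachable states
  t0 = c.(b.c.0 + (a.0 + c.0) + a.0) has moves —c→ t1
  t1 = b.c.0 + (a.0 + c.0) + a.0 has moves —a→ t2, —b→ t3, —c→ t2
  t2 = 0 has moves ·
  t3 = c.0 has moves —c→ t2
Partition-refinement fixed point:
  B0 = {s0, t0}
  B1 = {s1, t1}
  B2 = {s2, t2}
  B3 = {s3, t3}
s0 ∈ B0, t0 ∈ B0 → same block

P ~ Q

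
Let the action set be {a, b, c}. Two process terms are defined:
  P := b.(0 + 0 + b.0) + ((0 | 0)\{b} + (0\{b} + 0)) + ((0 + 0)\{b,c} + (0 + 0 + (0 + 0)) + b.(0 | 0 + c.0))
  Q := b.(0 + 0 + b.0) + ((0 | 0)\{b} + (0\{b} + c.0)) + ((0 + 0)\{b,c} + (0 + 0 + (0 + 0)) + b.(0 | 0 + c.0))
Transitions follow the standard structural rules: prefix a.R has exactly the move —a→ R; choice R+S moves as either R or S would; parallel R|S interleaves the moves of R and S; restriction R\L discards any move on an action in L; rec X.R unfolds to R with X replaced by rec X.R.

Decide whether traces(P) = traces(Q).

LTS(P): 4 reachable states
  p0 = b.(0 + 0 + b.0) + ((0 | 0)\{b} + (0\{b} + 0)) + ((0 + 0)\{b,c} + (0 + 0 + (0 + 0)) + b.(0 | 0 + c.0)) has moves --b--▸ p1, --b--▸ p2
  p1 = 0 + 0 + b.0 has moves --b--▸ p3
  p2 = 0 | 0 + c.0 has moves --c--▸ p3
  p3 = 0 has moves ·
LTS(Q): 4 reachable states
  q0 = b.(0 + 0 + b.0) + ((0 | 0)\{b} + (0\{b} + c.0)) + ((0 + 0)\{b,c} + (0 + 0 + (0 + 0)) + b.(0 | 0 + c.0)) has moves --b--▸ q1, --b--▸ q2, --c--▸ q3
  q1 = 0 + 0 + b.0 has moves --b--▸ q3
  q2 = 0 | 0 + c.0 has moves --c--▸ q3
  q3 = 0 has moves ·
Trace ⟨c⟩ through Q, begin at {q0}:
  [1] c ⇒ {q3}
  — Q admits the full trace.
Trace ⟨c⟩ through P, begin at {p0}:
  [1] c ⇒ ∅ (P stuck)

trace-distinct — witness ⟨c⟩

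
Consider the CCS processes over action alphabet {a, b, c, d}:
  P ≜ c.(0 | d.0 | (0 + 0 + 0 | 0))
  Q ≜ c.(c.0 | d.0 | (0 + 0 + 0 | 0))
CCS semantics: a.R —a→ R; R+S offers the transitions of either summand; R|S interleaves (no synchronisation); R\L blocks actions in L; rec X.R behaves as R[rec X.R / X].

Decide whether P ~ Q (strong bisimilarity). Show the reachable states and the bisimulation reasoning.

P's transition system — 3 states:
  s0 = c.(0 | d.0 | (0 + 0 + 0 | 0)) → -c-> s1
  s1 = 0 | d.0 | (0 + 0 + 0 | 0) → -d-> s2
  s2 = 0 | 0 | (0 + 0 + 0 | 0) → ∅
Q's transition system — 5 states:
  t0 = c.(c.0 | d.0 | (0 + 0 + 0 | 0)) → -c-> t1
  t1 = c.0 | d.0 | (0 + 0 + 0 | 0) → -c-> t2, -d-> t3
  t2 = 0 | d.0 | (0 + 0 + 0 | 0) → -d-> t4
  t3 = c.0 | 0 | (0 + 0 + 0 | 0) → -c-> t4
  t4 = 0 | 0 | (0 + 0 + 0 | 0) → ∅
Coarsest stable partition (strong bisimilarity classes):
  B0 = {s0}
  B1 = {s1, t2}
  B2 = {s2, t4}
  B3 = {t0}
  B4 = {t1}
  B5 = {t3}
s0 ∈ B0, t0 ∈ B3 → different blocks

P ≁ Q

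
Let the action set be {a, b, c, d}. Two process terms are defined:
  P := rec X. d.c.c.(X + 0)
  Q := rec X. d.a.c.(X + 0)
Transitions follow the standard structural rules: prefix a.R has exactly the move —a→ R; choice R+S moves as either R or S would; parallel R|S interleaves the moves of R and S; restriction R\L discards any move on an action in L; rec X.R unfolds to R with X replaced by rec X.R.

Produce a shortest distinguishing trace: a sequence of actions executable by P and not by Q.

P's transition system — 4 states:
  u0 = rec X. d.c.c.(X + 0) → =d=> u1
  u1 = c.c.((rec X. d.c.c.(X + 0)) + 0) → =c=> u2
  u2 = c.((rec X. d.c.c.(X + 0)) + 0) → =c=> u3
  u3 = (rec X. d.c.c.(X + 0)) + 0 → =d=> u1
Q's transition system — 4 states:
  v0 = rec X. d.a.c.(X + 0) → =d=> v1
  v1 = a.c.((rec X. d.a.c.(X + 0)) + 0) → =a=> v2
  v2 = c.((rec X. d.a.c.(X + 0)) + 0) → =c=> v3
  v3 = (rec X. d.a.c.(X + 0)) + 0 → =d=> v1
Run σ = ⟨dc⟩ on P: start {u0}
  step 1 (d): {u1}
  step 2 (c): {u2}
  — P admits the full trace.
Run σ = ⟨dc⟩ on Q: start {v0}
  step 1 (d): {v1}
  step 2 (c): no successor for Q

dc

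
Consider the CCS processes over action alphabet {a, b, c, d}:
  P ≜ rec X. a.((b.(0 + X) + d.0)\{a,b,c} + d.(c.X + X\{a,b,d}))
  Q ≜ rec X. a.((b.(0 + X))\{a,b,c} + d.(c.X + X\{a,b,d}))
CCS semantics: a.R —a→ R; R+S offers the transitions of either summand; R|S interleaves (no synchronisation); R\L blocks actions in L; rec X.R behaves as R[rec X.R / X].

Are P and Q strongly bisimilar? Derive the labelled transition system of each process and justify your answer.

NO

P's transition system — 4 states:
  p0 = rec X. a.((b.(0 + X) + d.0)\{a,b,c} + d.(c.X + X\{a,b,d})) → -a-> p1
  p1 = (b.(0 + (rec X. a.((b.(0 + X) + d.0)\{a,b,c} + d.(c.X + X\{a,b,d})))) + d.0)\{a,b,c} + d.(c.(rec X. a.((b.(0 + X) + d.0)\{a,b,c} + d.(c.X + X\{a,b,d}))) + (rec X. a.((b.(0 + X) + d.0)\{a,b,c} + d.(c.X + X\{a,b,d})))\{a,b,d}) → -d-> p2, -d-> p3
  p2 = 0\{a,b,c} → ·
  p3 = c.(rec X. a.((b.(0 + X) + d.0)\{a,b,c} + d.(c.X + X\{a,b,d}))) + (rec X. a.((b.(0 + X) + d.0)\{a,b,c} + d.(c.X + X\{a,b,d})))\{a,b,d} → -c-> p0
Q's transition system — 3 states:
  q0 = rec X. a.((b.(0 + X))\{a,b,c} + d.(c.X + X\{a,b,d})) → -a-> q1
  q1 = (b.(0 + (rec X. a.((b.(0 + X))\{a,b,c} + d.(c.X + X\{a,b,d})))))\{a,b,c} + d.(c.(rec X. a.((b.(0 + X))\{a,b,c} + d.(c.X + X\{a,b,d}))) + (rec X. a.((b.(0 + X))\{a,b,c} + d.(c.X + X\{a,b,d})))\{a,b,d}) → -d-> q2
  q2 = c.(rec X. a.((b.(0 + X))\{a,b,c} + d.(c.X + X\{a,b,d}))) + (rec X. a.((b.(0 + X))\{a,b,c} + d.(c.X + X\{a,b,d})))\{a,b,d} → -c-> q0
Coarsest stable partition (strong bisimilarity classes):
  B0 = {p0}
  B1 = {p1}
  B2 = {p3}
  B3 = {p2}
  B4 = {q0}
  B5 = {q1}
  B6 = {q2}
p0 ∈ B0, q0 ∈ B4 → different blocks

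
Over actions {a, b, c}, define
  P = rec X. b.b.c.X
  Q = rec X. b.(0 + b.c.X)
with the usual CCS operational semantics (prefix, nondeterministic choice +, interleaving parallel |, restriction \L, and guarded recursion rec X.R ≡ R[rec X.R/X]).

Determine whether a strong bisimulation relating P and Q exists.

LTS(P): 3 reachable states
  u0 = rec X. b.b.c.X ⊢ —b→ u1
  u1 = b.c.(rec X. b.b.c.X) ⊢ —b→ u2
  u2 = c.(rec X. b.b.c.X) ⊢ —c→ u0
LTS(Q): 3 reachable states
  v0 = rec X. b.(0 + b.c.X) ⊢ —b→ v1
  v1 = 0 + b.c.(rec X. b.(0 + b.c.X)) ⊢ —b→ v2
  v2 = c.(rec X. b.(0 + b.c.X)) ⊢ —c→ v0
Bisimilarity quotient blocks:
  B0 = {u0, v0}
  B1 = {u1, v1}
  B2 = {u2, v2}
u0 ∈ B0, v0 ∈ B0 → same block

bisimilar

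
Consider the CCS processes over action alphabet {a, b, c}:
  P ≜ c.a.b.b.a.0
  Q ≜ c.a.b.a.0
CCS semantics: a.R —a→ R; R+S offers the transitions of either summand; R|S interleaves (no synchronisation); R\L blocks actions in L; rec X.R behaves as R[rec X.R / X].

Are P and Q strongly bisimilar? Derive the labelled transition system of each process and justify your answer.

Reachable graph of P (6 states):
  p0 = c.a.b.b.a.0 ⊢ --c--▸ p1
  p1 = a.b.b.a.0 ⊢ --a--▸ p2
  p2 = b.b.a.0 ⊢ --b--▸ p3
  p3 = b.a.0 ⊢ --b--▸ p4
  p4 = a.0 ⊢ --a--▸ p5
  p5 = 0 ⊢ (no moves)
Reachable graph of Q (5 states):
  q0 = c.a.b.a.0 ⊢ --c--▸ q1
  q1 = a.b.a.0 ⊢ --a--▸ q2
  q2 = b.a.0 ⊢ --b--▸ q3
  q3 = a.0 ⊢ --a--▸ q4
  q4 = 0 ⊢ (no moves)
Partition-refinement fixed point:
  B0 = {p0}
  B1 = {p1}
  B2 = {p2}
  B3 = {p3, q2}
  B4 = {p4, q3}
  B5 = {p5, q4}
  B6 = {q0}
  B7 = {q1}
p0 ∈ B0, q0 ∈ B6 → different blocks

NO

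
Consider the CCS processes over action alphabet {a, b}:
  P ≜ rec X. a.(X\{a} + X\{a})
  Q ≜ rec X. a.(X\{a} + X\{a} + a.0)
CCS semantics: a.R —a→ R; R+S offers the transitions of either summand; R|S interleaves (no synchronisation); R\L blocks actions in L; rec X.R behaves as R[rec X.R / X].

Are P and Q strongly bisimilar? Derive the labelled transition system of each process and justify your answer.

P's transition system — 2 states:
  m0 = rec X. a.(X\{a} + X\{a}) ⊢ —a→ m1
  m1 = (rec X. a.(X\{a} + X\{a}))\{a} + (rec X. a.(X\{a} + X\{a}))\{a} ⊢ ∅
Q's transition system — 3 states:
  n0 = rec X. a.(X\{a} + X\{a} + a.0) ⊢ —a→ n1
  n1 = (rec X. a.(X\{a} + X\{a} + a.0))\{a} + (rec X. a.(X\{a} + X\{a} + a.0))\{a} + a.0 ⊢ —a→ n2
  n2 = 0 ⊢ ∅
Bisimilarity quotient blocks:
  B0 = {m0, n1}
  B1 = {m1, n2}
  B2 = {n0}
m0 ∈ B0, n0 ∈ B2 → different blocks

P ≁ Q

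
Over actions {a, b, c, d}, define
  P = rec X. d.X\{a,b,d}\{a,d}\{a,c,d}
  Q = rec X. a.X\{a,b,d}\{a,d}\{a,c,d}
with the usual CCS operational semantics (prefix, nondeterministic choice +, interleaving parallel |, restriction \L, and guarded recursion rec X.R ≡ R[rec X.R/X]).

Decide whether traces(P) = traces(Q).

P's transition system — 2 states:
  s0 = rec X. d.X\{a,b,d}\{a,d}\{a,c,d} | --d--▸ s1
  s1 = (rec X. d.X\{a,b,d}\{a,d}\{a,c,d})\{a,b,d}\{a,d}\{a,c,d} | ∅
Q's transition system — 2 states:
  t0 = rec X. a.X\{a,b,d}\{a,d}\{a,c,d} | --a--▸ t1
  t1 = (rec X. a.X\{a,b,d}\{a,d}\{a,c,d})\{a,b,d}\{a,d}\{a,c,d} | ∅
Trace ⟨d⟩ through P, begin at {s0}:
  step 1 (d): {s1}
  — P admits the full trace.
Trace ⟨d⟩ through Q, begin at {t0}:
  step 1 (d): ∅ (Q stuck)

NO — witness ⟨d⟩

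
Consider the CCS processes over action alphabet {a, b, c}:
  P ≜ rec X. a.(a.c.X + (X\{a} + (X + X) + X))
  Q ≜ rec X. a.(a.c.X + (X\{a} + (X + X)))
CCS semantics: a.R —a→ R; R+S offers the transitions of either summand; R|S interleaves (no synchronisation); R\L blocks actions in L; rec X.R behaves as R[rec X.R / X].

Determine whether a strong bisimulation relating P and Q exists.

P ~ Q

P's transition system — 3 states:
  u0 = rec X. a.(a.c.X + (X\{a} + (X + X) + X)) :: ··a··> u1
  u1 = a.c.(rec X. a.(a.c.X + (X\{a} + (X + X) + X))) + ((rec X. a.(a.c.X + (X\{a} + (X + X) + X)))\{a} + ((rec X. a.(a.c.X + (X\{a} + (X + X) + X))) + (rec X. a.(a.c.X + (X\{a} + (X + X) + X)))) + (rec X. a.(a.c.X + (X\{a} + (X + X) + X)))) :: ··a··> u1, ··a··> u2
  u2 = c.(rec X. a.(a.c.X + (X\{a} + (X + X) + X))) :: ··c··> u0
Q's transition system — 3 states:
  v0 = rec X. a.(a.c.X + (X\{a} + (X + X))) :: ··a··> v1
  v1 = a.c.(rec X. a.(a.c.X + (X\{a} + (X + X)))) + ((rec X. a.(a.c.X + (X\{a} + (X + X))))\{a} + ((rec X. a.(a.c.X + (X\{a} + (X + X)))) + (rec X. a.(a.c.X + (X\{a} + (X + X)))))) :: ··a··> v1, ··a··> v2
  v2 = c.(rec X. a.(a.c.X + (X\{a} + (X + X)))) :: ··c··> v0
Bisimilarity quotient blocks:
  B0 = {u0, v0}
  B1 = {u1, v1}
  B2 = {u2, v2}
u0 ∈ B0, v0 ∈ B0 → same block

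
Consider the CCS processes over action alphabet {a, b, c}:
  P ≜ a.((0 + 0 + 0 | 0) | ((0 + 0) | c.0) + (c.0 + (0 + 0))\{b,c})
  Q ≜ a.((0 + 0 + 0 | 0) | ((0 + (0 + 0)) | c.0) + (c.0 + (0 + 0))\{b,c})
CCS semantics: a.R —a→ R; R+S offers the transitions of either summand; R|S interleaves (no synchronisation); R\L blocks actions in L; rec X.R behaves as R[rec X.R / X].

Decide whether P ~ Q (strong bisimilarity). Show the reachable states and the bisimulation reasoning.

YES

Reachable graph of P (3 states):
  p0 = a.((0 + 0 + 0 | 0) | ((0 + 0) | c.0) + (c.0 + (0 + 0))\{b,c}) has moves ··a··> p1
  p1 = (0 + 0 + 0 | 0) | ((0 + 0) | c.0) + (c.0 + (0 + 0))\{b,c} has moves ··c··> p2
  p2 = (0 + 0 + 0 | 0) | ((0 + 0) | 0) has moves (no moves)
Reachable graph of Q (3 states):
  q0 = a.((0 + 0 + 0 | 0) | ((0 + (0 + 0)) | c.0) + (c.0 + (0 + 0))\{b,c}) has moves ··a··> q1
  q1 = (0 + 0 + 0 | 0) | ((0 + (0 + 0)) | c.0) + (c.0 + (0 + 0))\{b,c} has moves ··c··> q2
  q2 = (0 + 0 + 0 | 0) | ((0 + (0 + 0)) | 0) has moves (no moves)
Partition-refinement fixed point:
  B0 = {p0, q0}
  B1 = {p1, q1}
  B2 = {p2, q2}
p0 ∈ B0, q0 ∈ B0 → same block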